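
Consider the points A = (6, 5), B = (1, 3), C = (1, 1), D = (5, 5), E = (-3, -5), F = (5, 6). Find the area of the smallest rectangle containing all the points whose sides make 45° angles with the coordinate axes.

38

In coordinates u = x + y, v = x − y the rectangle is axis-aligned; the map (x,y)→(u,v) scales areas by 2.
u-values: 11, 4, 2, 10, -8, 11; range = 11 − (-8) = 19.
v-values: 1, -2, 0, 0, 2, -1; range = 2 − (-2) = 4.
Area = (19 × 4) / 2 = 38.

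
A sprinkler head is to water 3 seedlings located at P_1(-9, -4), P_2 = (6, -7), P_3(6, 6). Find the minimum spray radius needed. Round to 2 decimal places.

Side lengths²: P_1P_2² = 234, P_1P_3² = 325, P_2P_3² = 169.
Since P_1P_3² = 325 < 234 + 169 = 403, the triangle is acute, so the smallest enclosing circle is the circumcircle.
Circumcentre = (-0.5, -0.5), r² = 84.5.
r = √(84.5) ≈ 9.19.

9.19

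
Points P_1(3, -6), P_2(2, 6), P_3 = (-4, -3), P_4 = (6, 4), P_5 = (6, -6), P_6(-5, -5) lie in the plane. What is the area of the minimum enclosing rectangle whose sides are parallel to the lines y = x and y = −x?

160

In coordinates u = x + y, v = x − y the rectangle is axis-aligned; the map (x,y)→(u,v) scales areas by 2.
u-values: -3, 8, -7, 10, 0, -10; range = 10 − (-10) = 20.
v-values: 9, -4, -1, 2, 12, 0; range = 12 − (-4) = 16.
Area = (20 × 16) / 2 = 160.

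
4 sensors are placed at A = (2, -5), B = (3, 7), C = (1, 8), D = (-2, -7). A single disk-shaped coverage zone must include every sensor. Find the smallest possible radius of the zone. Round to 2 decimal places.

7.65

A smallest enclosing disk is always determined by at most three of the input points on its boundary.
The farthest pair is C–D with squared distance 234. The circle on this segment as diameter has centre (-0.5, 0.5) and r² = 234/4 = 58.5.
Check A: distance² to centre = 36.5 ≤ 58.5, so it lies inside.
All remaining points lie in this disk, and no smaller disk contains both endpoints, so this is the minimum enclosing circle.
r = √(58.5) ≈ 7.65.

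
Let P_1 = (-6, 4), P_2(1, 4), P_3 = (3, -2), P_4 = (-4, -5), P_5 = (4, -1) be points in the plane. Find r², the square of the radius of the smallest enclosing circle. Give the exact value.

The minimum enclosing circle of a finite set is fixed by two of the points (as a diameter) or three (as a circumcircle).
The minimum enclosing circle is determined by three boundary points: P_1, P_4, P_5.
Their circumcentre is (-1.625, 0.25) with r² = 33.203125.
The farthest remaining point P_3 is at distance² 26.453125 ≤ 33.203125.

33.203125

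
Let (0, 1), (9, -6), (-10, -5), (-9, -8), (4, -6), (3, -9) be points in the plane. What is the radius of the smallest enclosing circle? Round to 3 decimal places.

The minimum enclosing circle of a finite set is fixed by two of the points (as a diameter) or three (as a circumcircle).
The farthest pair is (9, -6)–(-10, -5) with squared distance 362. The circle on this segment as diameter has centre (-0.5, -5.5) and r² = 362/4 = 90.5.
Check (0, 1): distance² to centre = 42.5 ≤ 90.5, so it lies inside.
All remaining points lie in this disk, and no smaller disk contains both endpoints, so this is the minimum enclosing circle.
r = √(90.5) ≈ 9.513.

9.513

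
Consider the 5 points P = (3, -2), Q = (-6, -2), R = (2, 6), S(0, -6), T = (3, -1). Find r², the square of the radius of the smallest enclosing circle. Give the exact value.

38.48

By Welzl's lemma the MEC is supported by two points (diametrically opposite) or three points (on a circumcircle).
The minimum enclosing circle is determined by three boundary points: Q, R, S.
Their circumcentre is (-0.2, 0.2) with r² = 38.48.
The farthest remaining point P is at distance² 15.08 ≤ 38.48.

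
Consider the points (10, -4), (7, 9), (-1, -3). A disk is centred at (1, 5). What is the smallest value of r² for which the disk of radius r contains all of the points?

162

The required radius is the distance from (1, 5) to the farthest point.
Squared distances: 162, 52, 68.
Maximum is 162, attained at (10, -4).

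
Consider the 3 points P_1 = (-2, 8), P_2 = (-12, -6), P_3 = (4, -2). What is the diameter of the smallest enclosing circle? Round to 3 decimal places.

17.984

Side lengths²: P_1P_2² = 296, P_1P_3² = 136, P_2P_3² = 272.
Since P_1P_2² = 296 < 272 + 136 = 408, the triangle is acute, so the smallest enclosing circle is the circumcircle.
Circumcentre = (-112/23, -12/23), r² = 42772/529.
Diameter = 2r = 2√(42772/529) ≈ 17.984.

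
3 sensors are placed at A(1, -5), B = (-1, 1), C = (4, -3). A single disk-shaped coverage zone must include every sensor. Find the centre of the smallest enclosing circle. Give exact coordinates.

Side lengths²: AB² = 40, AC² = 13, BC² = 41.
Since BC² = 41 < 40 + 13 = 53, the triangle is acute, so the smallest enclosing circle is the circumcircle.
Circumcentre = (21/22, -37/22), r² = 2665/242.
Centre = (21/22, -37/22).

(21/22, -37/22)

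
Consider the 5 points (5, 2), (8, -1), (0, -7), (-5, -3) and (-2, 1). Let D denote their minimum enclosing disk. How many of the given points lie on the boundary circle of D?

The farthest pair is (8, -1)–(-5, -3) with squared distance 173. The circle on this segment as diameter has centre (1.5, -2) and r² = 173/4 = 43.25.
Check (5, 2): distance² to centre = 28.25 ≤ 43.25, so it lies inside.
All remaining points lie in this disk, and no smaller disk contains both endpoints, so this is the minimum enclosing circle.
The points at distance exactly r from the centre are (8, -1), (-5, -3) — 2 points.

2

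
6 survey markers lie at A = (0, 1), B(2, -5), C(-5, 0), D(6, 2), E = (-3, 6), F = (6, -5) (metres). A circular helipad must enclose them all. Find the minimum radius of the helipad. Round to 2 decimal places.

The minimum enclosing circle of a finite set is fixed by two of the points (as a diameter) or three (as a circumcircle).
The farthest pair is E–F with squared distance 202. The circle on this segment as diameter has centre (1.5, 0.5) and r² = 202/4 = 50.5.
Check A: distance² to centre = 2.5 ≤ 50.5, so it lies inside.
All remaining points lie in this disk, and no smaller disk contains both endpoints, so this is the minimum enclosing circle.
r = √(50.5) ≈ 7.11.

7.11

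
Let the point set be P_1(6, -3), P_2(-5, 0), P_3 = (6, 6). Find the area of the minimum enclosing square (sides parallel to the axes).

The bounding box has width 11 and height 9.
An axis-aligned square enclosing the set must have side ≥ max(width, height).
So the minimum side is max(11, 9) = 11.
Area = 11² = 121.

121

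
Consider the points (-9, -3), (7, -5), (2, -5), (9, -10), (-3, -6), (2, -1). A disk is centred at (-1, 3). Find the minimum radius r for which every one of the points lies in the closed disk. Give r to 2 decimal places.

16.40

The required radius is the distance from (-1, 3) to the farthest point.
Squared distances: 100, 128, 73, 269, 85, 25.
Maximum is 269, attained at (9, -10).
r = √269 ≈ 16.40.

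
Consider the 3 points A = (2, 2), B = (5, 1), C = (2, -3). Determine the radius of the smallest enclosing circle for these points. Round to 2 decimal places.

Side lengths²: AB² = 10, AC² = 25, BC² = 25.
Since BC² = 25 < 25 + 10 = 35, the triangle is acute, so the smallest enclosing circle is the circumcircle.
Circumcentre = (17/6, -0.5), r² = 125/18.
r = √(125/18) ≈ 2.64.

2.64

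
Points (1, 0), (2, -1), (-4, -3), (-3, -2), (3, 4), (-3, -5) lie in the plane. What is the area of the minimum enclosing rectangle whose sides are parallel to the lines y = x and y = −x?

30

In coordinates u = x + y, v = x − y the rectangle is axis-aligned; the map (x,y)→(u,v) scales areas by 2.
u-values: 1, 1, -7, -5, 7, -8; range = 7 − (-8) = 15.
v-values: 1, 3, -1, -1, -1, 2; range = 3 − (-1) = 4.
Area = (15 × 4) / 2 = 30.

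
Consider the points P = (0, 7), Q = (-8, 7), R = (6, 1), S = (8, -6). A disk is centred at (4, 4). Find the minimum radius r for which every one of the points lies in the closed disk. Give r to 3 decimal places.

The required radius is the distance from (4, 4) to the farthest point.
Squared distances: 25, 153, 13, 116.
Maximum is 153, attained at Q.
r = √153 ≈ 12.369.

12.369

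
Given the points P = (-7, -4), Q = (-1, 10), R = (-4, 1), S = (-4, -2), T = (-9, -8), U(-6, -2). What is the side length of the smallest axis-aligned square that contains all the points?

18

The bounding box has width 8 and height 18.
An axis-aligned square enclosing the set must have side ≥ max(width, height).
So the minimum side is max(8, 18) = 18.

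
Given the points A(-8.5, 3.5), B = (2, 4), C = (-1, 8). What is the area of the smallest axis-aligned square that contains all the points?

110.25

The bounding box has width 10.5 and height 4.5.
An axis-aligned square enclosing the set must have side ≥ max(width, height).
So the minimum side is max(10.5, 4.5) = 10.5.
Area = 10.5² = 110.25.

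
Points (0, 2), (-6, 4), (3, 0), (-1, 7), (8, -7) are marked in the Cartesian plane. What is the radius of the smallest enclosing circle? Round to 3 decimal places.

8.902

The farthest pair is (-6, 4)–(8, -7) with squared distance 317. The circle on this segment as diameter has centre (1, -1.5) and r² = 317/4 = 79.25.
Check (0, 2): distance² to centre = 13.25 ≤ 79.25, so it lies inside.
All remaining points lie in this disk, and no smaller disk contains both endpoints, so this is the minimum enclosing circle.
r = √(79.25) ≈ 8.902.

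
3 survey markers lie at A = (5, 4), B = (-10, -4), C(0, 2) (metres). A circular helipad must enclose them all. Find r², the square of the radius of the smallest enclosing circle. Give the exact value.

Side lengths²: AB² = 289, AC² = 29, BC² = 136.
Since AB² = 289 ≥ 136 + 29 = 165, the angle opposite AB is not acute, so the smallest enclosing circle has AB as diameter.
Centre = midpoint of AB = (-2.5, 0), r² = 289/4 = 72.25.

72.25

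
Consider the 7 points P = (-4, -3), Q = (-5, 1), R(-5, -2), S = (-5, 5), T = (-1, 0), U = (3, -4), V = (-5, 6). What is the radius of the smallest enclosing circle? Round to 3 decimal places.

6.403

The minimum enclosing circle of a finite set is fixed by two of the points (as a diameter) or three (as a circumcircle).
The farthest pair is U–V with squared distance 164. The circle on this segment as diameter has centre (-1, 1) and r² = 164/4 = 41.
Check P: distance² to centre = 25 ≤ 41, so it lies inside.
All remaining points lie in this disk, and no smaller disk contains both endpoints, so this is the minimum enclosing circle.
r = √41 ≈ 6.403.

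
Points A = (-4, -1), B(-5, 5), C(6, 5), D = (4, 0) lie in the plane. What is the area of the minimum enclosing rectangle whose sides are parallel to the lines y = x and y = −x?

112

In coordinates u = x + y, v = x − y the rectangle is axis-aligned; the map (x,y)→(u,v) scales areas by 2.
u-values: -5, 0, 11, 4; range = 11 − (-5) = 16.
v-values: -3, -10, 1, 4; range = 4 − (-10) = 14.
Area = (16 × 14) / 2 = 112.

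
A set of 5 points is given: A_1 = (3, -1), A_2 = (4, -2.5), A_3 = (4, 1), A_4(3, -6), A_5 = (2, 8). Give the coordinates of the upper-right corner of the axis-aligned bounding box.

x-range [2, 4], y-range [-6, 8].
The upper-right corner is (4, 8).

(4, 8)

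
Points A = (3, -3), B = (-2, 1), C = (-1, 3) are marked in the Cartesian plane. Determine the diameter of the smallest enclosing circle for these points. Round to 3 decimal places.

Side lengths²: AB² = 41, AC² = 52, BC² = 5.
Since AC² = 52 ≥ 41 + 5 = 46, the angle opposite AC is not acute, so the smallest enclosing circle has AC as diameter.
Centre = midpoint of AC = (1, 0), r² = 52/4 = 13.
Diameter = 2r = 2√13 ≈ 7.211.

7.211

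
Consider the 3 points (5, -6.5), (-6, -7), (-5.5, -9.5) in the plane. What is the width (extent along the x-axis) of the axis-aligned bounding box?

11

max x = 5, min x = -6, so width = 11.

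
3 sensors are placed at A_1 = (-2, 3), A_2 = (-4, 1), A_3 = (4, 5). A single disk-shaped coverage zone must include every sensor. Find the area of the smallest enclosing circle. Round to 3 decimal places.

62.832

Side lengths²: A_1A_2² = 8, A_1A_3² = 40, A_2A_3² = 80.
Since A_2A_3² = 80 ≥ 40 + 8 = 48, the angle opposite A_2A_3 is not acute, so the smallest enclosing circle has A_2A_3 as diameter.
Centre = midpoint of A_2A_3 = (0, 3), r² = 80/4 = 20.
Area = π·r² = π·20 ≈ 62.832.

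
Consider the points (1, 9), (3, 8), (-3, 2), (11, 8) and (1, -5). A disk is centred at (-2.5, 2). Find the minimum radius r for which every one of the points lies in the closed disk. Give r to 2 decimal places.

The required radius is the distance from (-2.5, 2) to the farthest point.
Squared distances: 61.25, 66.25, 0.25, 218.25, 61.25.
Maximum is 218.25, attained at (11, 8).
r = √(218.25) ≈ 14.77.

14.77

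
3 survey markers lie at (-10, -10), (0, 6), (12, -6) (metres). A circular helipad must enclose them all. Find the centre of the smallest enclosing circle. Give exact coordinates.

Call the three points A, B, C in the order given.
Side lengths²: AB² = 356, AC² = 500, BC² = 288.
Since AC² = 500 < 356 + 288 = 644, the triangle is acute, so the smallest enclosing circle is the circumcircle.
Circumcentre = (7/13, -71/13), r² = 22250/169.
Centre = (7/13, -71/13).

(7/13, -71/13)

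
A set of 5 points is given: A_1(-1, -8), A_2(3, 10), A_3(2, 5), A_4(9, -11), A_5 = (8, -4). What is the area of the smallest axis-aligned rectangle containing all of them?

210

x ranges over [-1, 9], width 10.
y ranges over [-11, 10], height 21.
Area = 10 × 21 = 210.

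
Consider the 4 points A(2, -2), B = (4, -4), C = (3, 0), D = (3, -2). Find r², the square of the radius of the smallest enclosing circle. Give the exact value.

The farthest pair is B–C with squared distance 17. The circle on this segment as diameter has centre (3.5, -2) and r² = 17/4 = 4.25.
Check A: distance² to centre = 2.25 ≤ 4.25, so it lies inside.
All remaining points lie in this disk, and no smaller disk contains both endpoints, so this is the minimum enclosing circle.

4.25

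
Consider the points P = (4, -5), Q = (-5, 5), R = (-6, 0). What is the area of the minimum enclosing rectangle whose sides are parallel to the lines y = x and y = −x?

In coordinates u = x + y, v = x − y the rectangle is axis-aligned; the map (x,y)→(u,v) scales areas by 2.
u-values: -1, 0, -6; range = 0 − (-6) = 6.
v-values: 9, -10, -6; range = 9 − (-10) = 19.
Area = (6 × 19) / 2 = 57.

57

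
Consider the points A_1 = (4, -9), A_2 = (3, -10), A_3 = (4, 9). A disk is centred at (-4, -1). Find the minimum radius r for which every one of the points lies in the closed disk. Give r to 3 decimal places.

12.806

The required radius is the distance from (-4, -1) to the farthest point.
Squared distances: 128, 130, 164.
Maximum is 164, attained at A_3.
r = √164 ≈ 12.806.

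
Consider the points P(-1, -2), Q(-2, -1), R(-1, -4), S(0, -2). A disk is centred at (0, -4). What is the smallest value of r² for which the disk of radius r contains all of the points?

The required radius is the distance from (0, -4) to the farthest point.
Squared distances: 5, 13, 1, 4.
Maximum is 13, attained at Q.

13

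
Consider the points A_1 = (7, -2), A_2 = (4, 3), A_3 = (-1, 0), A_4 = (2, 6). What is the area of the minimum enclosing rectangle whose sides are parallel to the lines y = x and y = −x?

58.5

In coordinates u = x + y, v = x − y the rectangle is axis-aligned; the map (x,y)→(u,v) scales areas by 2.
u-values: 5, 7, -1, 8; range = 8 − (-1) = 9.
v-values: 9, 1, -1, -4; range = 9 − (-4) = 13.
Area = (9 × 13) / 2 = 58.5.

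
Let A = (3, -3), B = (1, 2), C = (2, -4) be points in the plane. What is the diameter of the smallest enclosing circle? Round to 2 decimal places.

Side lengths²: AB² = 29, AC² = 2, BC² = 37.
Since BC² = 37 ≥ 29 + 2 = 31, the angle opposite BC is not acute, so the smallest enclosing circle has BC as diameter.
Centre = midpoint of BC = (1.5, -1), r² = 37/4 = 9.25.
Diameter = 2r = 2√(9.25) ≈ 6.08.

6.08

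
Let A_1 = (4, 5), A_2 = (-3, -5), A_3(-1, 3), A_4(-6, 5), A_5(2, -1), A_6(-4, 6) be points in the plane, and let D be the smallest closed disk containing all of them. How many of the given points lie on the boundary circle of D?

The minimum enclosing circle is determined by three boundary points: A_1, A_2, A_4.
Their circumcentre is (-1, 1.05) with r² = 40.6025.
The farthest remaining point A_6 is at distance² 33.5025 ≤ 40.6025.
The points at distance exactly r from the centre are A_1, A_2, A_4 — 3 points.

3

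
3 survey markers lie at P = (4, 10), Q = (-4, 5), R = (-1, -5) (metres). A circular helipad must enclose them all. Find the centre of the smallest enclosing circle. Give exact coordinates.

(1.5, 2.5)

Side lengths²: PQ² = 89, PR² = 250, QR² = 109.
Since PR² = 250 ≥ 109 + 89 = 198, the angle opposite PR is not acute, so the smallest enclosing circle has PR as diameter.
Centre = midpoint of PR = (1.5, 2.5), r² = 250/4 = 62.5.
Centre = (1.5, 2.5).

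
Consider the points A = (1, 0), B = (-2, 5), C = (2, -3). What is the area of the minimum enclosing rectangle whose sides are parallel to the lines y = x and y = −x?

24

In coordinates u = x + y, v = x − y the rectangle is axis-aligned; the map (x,y)→(u,v) scales areas by 2.
u-values: 1, 3, -1; range = 3 − (-1) = 4.
v-values: 1, -7, 5; range = 5 − (-7) = 12.
Area = (4 × 12) / 2 = 24.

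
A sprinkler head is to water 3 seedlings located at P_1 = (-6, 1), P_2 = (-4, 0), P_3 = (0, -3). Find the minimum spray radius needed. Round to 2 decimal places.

3.61

Side lengths²: P_1P_2² = 5, P_1P_3² = 52, P_2P_3² = 25.
Since P_1P_3² = 52 ≥ 25 + 5 = 30, the angle opposite P_1P_3 is not acute, so the smallest enclosing circle has P_1P_3 as diameter.
Centre = midpoint of P_1P_3 = (-3, -1), r² = 52/4 = 13.
r = √13 ≈ 3.61.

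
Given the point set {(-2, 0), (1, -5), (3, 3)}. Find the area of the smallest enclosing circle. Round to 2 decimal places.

Call the three points A, B, C in the order given.
Side lengths²: AB² = 34, AC² = 34, BC² = 68.
Since BC² = 68 ≥ 34 + 34 = 68, the angle opposite BC is not acute, so the smallest enclosing circle has BC as diameter.
Centre = midpoint of BC = (2, -1), r² = 68/4 = 17.
Area = π·r² = π·17 ≈ 53.41.

53.41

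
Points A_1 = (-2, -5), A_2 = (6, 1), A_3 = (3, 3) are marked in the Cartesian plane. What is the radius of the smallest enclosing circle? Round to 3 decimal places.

Side lengths²: A_1A_2² = 100, A_1A_3² = 89, A_2A_3² = 13.
Since A_1A_2² = 100 < 89 + 13 = 102, the triangle is acute, so the smallest enclosing circle is the circumcircle.
Circumcentre = (65/34, -32/17), r² = 28925/1156.
r = √(28925/1156) ≈ 5.002.

5.002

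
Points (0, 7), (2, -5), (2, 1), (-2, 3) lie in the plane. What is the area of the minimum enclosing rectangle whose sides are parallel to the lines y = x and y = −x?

In coordinates u = x + y, v = x − y the rectangle is axis-aligned; the map (x,y)→(u,v) scales areas by 2.
u-values: 7, -3, 3, 1; range = 7 − (-3) = 10.
v-values: -7, 7, 1, -5; range = 7 − (-7) = 14.
Area = (10 × 14) / 2 = 70.

70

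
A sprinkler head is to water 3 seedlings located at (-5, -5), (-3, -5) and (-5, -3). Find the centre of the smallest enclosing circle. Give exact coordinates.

(-4, -4)

Call the three points A, B, C in the order given.
Side lengths²: AB² = 4, AC² = 4, BC² = 8.
Since BC² = 8 ≥ 4 + 4 = 8, the angle opposite BC is not acute, so the smallest enclosing circle has BC as diameter.
Centre = midpoint of BC = (-4, -4), r² = 8/4 = 2.
Centre = (-4, -4).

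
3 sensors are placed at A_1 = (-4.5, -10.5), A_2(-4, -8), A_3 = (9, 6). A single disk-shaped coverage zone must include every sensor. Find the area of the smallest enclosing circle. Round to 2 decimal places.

356.96

Side lengths²: A_1A_2² = 6.5, A_1A_3² = 454.5, A_2A_3² = 365.
Since A_1A_3² = 454.5 ≥ 365 + 6.5 = 371.5, the angle opposite A_1A_3 is not acute, so the smallest enclosing circle has A_1A_3 as diameter.
Centre = midpoint of A_1A_3 = (2.25, -2.25), r² = 454.5/4 = 113.625.
Area = π·r² = π·113.625 ≈ 356.96.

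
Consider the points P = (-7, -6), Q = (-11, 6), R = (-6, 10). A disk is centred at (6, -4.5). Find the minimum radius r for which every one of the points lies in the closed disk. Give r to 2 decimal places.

19.98

The required radius is the distance from (6, -4.5) to the farthest point.
Squared distances: 171.25, 399.25, 354.25.
Maximum is 399.25, attained at Q.
r = √(399.25) ≈ 19.98.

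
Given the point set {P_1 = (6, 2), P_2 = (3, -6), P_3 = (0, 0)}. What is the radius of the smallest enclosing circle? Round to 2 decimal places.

4.32

Side lengths²: P_1P_2² = 73, P_1P_3² = 40, P_2P_3² = 45.
Since P_1P_2² = 73 < 45 + 40 = 85, the triangle is acute, so the smallest enclosing circle is the circumcircle.
Circumcentre = (55/14, -25/14), r² = 1825/98.
r = √(1825/98) ≈ 4.32.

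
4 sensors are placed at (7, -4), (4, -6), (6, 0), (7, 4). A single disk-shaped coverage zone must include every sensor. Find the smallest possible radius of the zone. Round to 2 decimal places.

5.22

By Welzl's lemma the MEC is supported by two points (diametrically opposite) or three points (on a circumcircle).
The farthest pair is (4, -6)–(7, 4) with squared distance 109. The circle on this segment as diameter has centre (5.5, -1) and r² = 109/4 = 27.25.
Check (7, -4): distance² to centre = 11.25 ≤ 27.25, so it lies inside.
All remaining points lie in this disk, and no smaller disk contains both endpoints, so this is the minimum enclosing circle.
r = √(27.25) ≈ 5.22.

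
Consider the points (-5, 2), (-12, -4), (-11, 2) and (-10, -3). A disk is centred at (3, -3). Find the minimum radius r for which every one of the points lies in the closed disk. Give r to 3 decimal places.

The required radius is the distance from (3, -3) to the farthest point.
Squared distances: 89, 226, 221, 169.
Maximum is 226, attained at (-12, -4).
r = √226 ≈ 15.033.

15.033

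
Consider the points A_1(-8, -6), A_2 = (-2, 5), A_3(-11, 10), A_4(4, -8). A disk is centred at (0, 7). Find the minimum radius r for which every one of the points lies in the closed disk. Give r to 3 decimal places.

The required radius is the distance from (0, 7) to the farthest point.
Squared distances: 233, 8, 130, 241.
Maximum is 241, attained at A_4.
r = √241 ≈ 15.524.

15.524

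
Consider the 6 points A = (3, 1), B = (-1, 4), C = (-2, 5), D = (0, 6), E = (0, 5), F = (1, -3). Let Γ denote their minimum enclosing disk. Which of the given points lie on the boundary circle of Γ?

D, F

A smallest enclosing disk is always determined by at most three of the input points on its boundary.
The farthest pair is D–F with squared distance 82. The circle on this segment as diameter has centre (0.5, 1.5) and r² = 82/4 = 20.5.
Check A: distance² to centre = 6.5 ≤ 20.5, so it lies inside.
All remaining points lie in this disk, and no smaller disk contains both endpoints, so this is the minimum enclosing circle.
The points at distance exactly r from the centre are D, F — 2 points.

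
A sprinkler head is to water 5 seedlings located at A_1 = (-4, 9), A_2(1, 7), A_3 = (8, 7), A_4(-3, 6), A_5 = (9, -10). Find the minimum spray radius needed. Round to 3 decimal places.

11.511

The farthest pair is A_1–A_5 with squared distance 530. The circle on this segment as diameter has centre (2.5, -0.5) and r² = 530/4 = 132.5.
Check A_2: distance² to centre = 58.5 ≤ 132.5, so it lies inside.
All remaining points lie in this disk, and no smaller disk contains both endpoints, so this is the minimum enclosing circle.
r = √(132.5) ≈ 11.511.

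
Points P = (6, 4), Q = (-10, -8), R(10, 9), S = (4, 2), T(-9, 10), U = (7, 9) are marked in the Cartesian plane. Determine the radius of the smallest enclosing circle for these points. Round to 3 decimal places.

13.124

The farthest pair is Q–R with squared distance 689. The circle on this segment as diameter has centre (0, 0.5) and r² = 689/4 = 172.25.
Check P: distance² to centre = 48.25 ≤ 172.25, so it lies inside.
All remaining points lie in this disk, and no smaller disk contains both endpoints, so this is the minimum enclosing circle.
r = √(172.25) ≈ 13.124.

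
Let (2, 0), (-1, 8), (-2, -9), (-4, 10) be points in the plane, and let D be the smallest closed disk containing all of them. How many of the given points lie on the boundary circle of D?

The minimum enclosing circle of a finite set is fixed by two of the points (as a diameter) or three (as a circumcircle).
The farthest pair is (-2, -9)–(-4, 10) with squared distance 365. The circle on this segment as diameter has centre (-3, 0.5) and r² = 365/4 = 91.25.
Check (2, 0): distance² to centre = 25.25 ≤ 91.25, so it lies inside.
All remaining points lie in this disk, and no smaller disk contains both endpoints, so this is the minimum enclosing circle.
The points at distance exactly r from the centre are (-2, -9), (-4, 10) — 2 points.

2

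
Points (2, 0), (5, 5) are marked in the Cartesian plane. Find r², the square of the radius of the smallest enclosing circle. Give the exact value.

The smallest circle enclosing two points has them as diameter endpoints.
Centre = midpoint = (3.5, 2.5); r² = |(2, 0)−(5, 5)|²/4 = 34/4 = 8.5.

8.5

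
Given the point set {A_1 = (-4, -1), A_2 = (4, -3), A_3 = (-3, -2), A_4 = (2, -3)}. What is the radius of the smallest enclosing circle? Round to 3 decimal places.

4.123

The minimum enclosing circle of a finite set is fixed by two of the points (as a diameter) or three (as a circumcircle).
The farthest pair is A_1–A_2 with squared distance 68. The circle on this segment as diameter has centre (0, -2) and r² = 68/4 = 17.
Check A_3: distance² to centre = 9 ≤ 17, so it lies inside.
All remaining points lie in this disk, and no smaller disk contains both endpoints, so this is the minimum enclosing circle.
r = √17 ≈ 4.123.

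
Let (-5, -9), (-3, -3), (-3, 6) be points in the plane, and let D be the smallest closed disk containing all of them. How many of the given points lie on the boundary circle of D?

2

Call the three points A, B, C in the order given.
Side lengths²: AB² = 40, AC² = 229, BC² = 81.
Since AC² = 229 ≥ 81 + 40 = 121, the angle opposite AC is not acute, so the smallest enclosing circle has AC as diameter.
Centre = midpoint of AC = (-4, -1.5), r² = 229/4 = 57.25.
The points at distance exactly r from the centre are (-5, -9), (-3, 6) — 2 points.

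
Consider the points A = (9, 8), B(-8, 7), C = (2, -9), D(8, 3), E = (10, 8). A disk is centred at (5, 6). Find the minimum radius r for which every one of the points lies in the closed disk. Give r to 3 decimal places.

15.297

The required radius is the distance from (5, 6) to the farthest point.
Squared distances: 20, 170, 234, 18, 29.
Maximum is 234, attained at C.
r = √234 ≈ 15.297.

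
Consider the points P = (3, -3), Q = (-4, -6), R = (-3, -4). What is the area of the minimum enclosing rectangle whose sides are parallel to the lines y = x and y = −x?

In coordinates u = x + y, v = x − y the rectangle is axis-aligned; the map (x,y)→(u,v) scales areas by 2.
u-values: 0, -10, -7; range = 0 − (-10) = 10.
v-values: 6, 2, 1; range = 6 − 1 = 5.
Area = (10 × 5) / 2 = 25.

25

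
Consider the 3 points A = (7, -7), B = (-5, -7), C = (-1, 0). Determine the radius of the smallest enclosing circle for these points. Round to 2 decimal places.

6.12

Side lengths²: AB² = 144, AC² = 113, BC² = 65.
Since AB² = 144 < 113 + 65 = 178, the triangle is acute, so the smallest enclosing circle is the circumcircle.
Circumcentre = (1, -81/14), r² = 7345/196.
r = √(7345/196) ≈ 6.12.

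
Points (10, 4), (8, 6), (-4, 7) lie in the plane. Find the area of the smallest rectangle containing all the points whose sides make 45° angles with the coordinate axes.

93.5

In coordinates u = x + y, v = x − y the rectangle is axis-aligned; the map (x,y)→(u,v) scales areas by 2.
u-values: 14, 14, 3; range = 14 − 3 = 11.
v-values: 6, 2, -11; range = 6 − (-11) = 17.
Area = (11 × 17) / 2 = 93.5.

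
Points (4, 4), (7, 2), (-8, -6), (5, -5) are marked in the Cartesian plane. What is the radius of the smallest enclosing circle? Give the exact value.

By Welzl's lemma the MEC is supported by two points (diametrically opposite) or three points (on a circumcircle).
The farthest pair is (7, 2)–(-8, -6) with squared distance 289. The circle on this segment as diameter has centre (-0.5, -2) and r² = 289/4 = 72.25.
Check (4, 4): distance² to centre = 56.25 ≤ 72.25, so it lies inside.
All remaining points lie in this disk, and no smaller disk contains both endpoints, so this is the minimum enclosing circle.
r = √(72.25) = 8.5.

8.5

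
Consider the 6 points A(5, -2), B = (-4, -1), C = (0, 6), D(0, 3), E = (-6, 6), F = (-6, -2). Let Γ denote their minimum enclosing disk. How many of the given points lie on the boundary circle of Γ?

3

A smallest enclosing disk is always determined by at most three of the input points on its boundary.
The farthest pair is A–E with squared distance 185. The circle on this segment as diameter has centre (-0.5, 2) and r² = 185/4 = 46.25.
Check B: distance² to centre = 21.25 ≤ 46.25, so it lies inside.
All remaining points lie in this disk, and no smaller disk contains both endpoints, so this is the minimum enclosing circle.
The points at distance exactly r from the centre are A, E, F — 3 points.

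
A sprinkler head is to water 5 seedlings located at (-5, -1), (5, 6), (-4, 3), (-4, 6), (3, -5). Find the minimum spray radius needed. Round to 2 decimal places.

6.63

The minimum enclosing circle of a finite set is fixed by two of the points (as a diameter) or three (as a circumcircle).
The minimum enclosing circle is determined by three boundary points: (5, 6), (-4, 6), (3, -5).
Their circumcentre is (0.5, 25/22) with r² = 10625/242.
The farthest remaining point (-5, -1) is at distance² 8425/242 ≤ 10625/242.
r = √(10625/242) ≈ 6.63.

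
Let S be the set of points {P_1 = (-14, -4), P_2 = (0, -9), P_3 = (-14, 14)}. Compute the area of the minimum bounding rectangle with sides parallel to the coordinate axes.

322

x ranges over [-14, 0], width 14.
y ranges over [-9, 14], height 23.
Area = 14 × 23 = 322.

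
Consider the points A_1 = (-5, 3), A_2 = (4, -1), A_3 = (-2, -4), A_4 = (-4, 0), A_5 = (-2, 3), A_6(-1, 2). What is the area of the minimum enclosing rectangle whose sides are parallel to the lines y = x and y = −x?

58.5

In coordinates u = x + y, v = x − y the rectangle is axis-aligned; the map (x,y)→(u,v) scales areas by 2.
u-values: -2, 3, -6, -4, 1, 1; range = 3 − (-6) = 9.
v-values: -8, 5, 2, -4, -5, -3; range = 5 − (-8) = 13.
Area = (9 × 13) / 2 = 58.5.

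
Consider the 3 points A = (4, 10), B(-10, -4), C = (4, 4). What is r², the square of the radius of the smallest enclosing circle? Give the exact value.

Side lengths²: AB² = 392, AC² = 36, BC² = 260.
Since AB² = 392 ≥ 260 + 36 = 296, the angle opposite AB is not acute, so the smallest enclosing circle has AB as diameter.
Centre = midpoint of AB = (-3, 3), r² = 392/4 = 98.

98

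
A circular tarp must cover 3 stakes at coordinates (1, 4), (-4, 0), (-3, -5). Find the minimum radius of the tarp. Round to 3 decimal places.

Call the three points A, B, C in the order given.
Side lengths²: AB² = 41, AC² = 97, BC² = 26.
Since AC² = 97 ≥ 41 + 26 = 67, the angle opposite AC is not acute, so the smallest enclosing circle has AC as diameter.
Centre = midpoint of AC = (-1, -0.5), r² = 97/4 = 24.25.
r = √(24.25) ≈ 4.924.

4.924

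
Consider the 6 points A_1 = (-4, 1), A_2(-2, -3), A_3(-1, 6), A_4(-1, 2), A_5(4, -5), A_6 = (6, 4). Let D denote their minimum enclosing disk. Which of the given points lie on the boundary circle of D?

A_3, A_5

The farthest pair is A_3–A_5 with squared distance 146. The circle on this segment as diameter has centre (1.5, 0.5) and r² = 146/4 = 36.5.
Check A_1: distance² to centre = 30.5 ≤ 36.5, so it lies inside.
All remaining points lie in this disk, and no smaller disk contains both endpoints, so this is the minimum enclosing circle.
The points at distance exactly r from the centre are A_3, A_5 — 2 points.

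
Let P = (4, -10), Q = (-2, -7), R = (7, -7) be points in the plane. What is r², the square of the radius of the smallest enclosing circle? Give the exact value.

Side lengths²: PQ² = 45, PR² = 18, QR² = 81.
Since QR² = 81 ≥ 45 + 18 = 63, the angle opposite QR is not acute, so the smallest enclosing circle has QR as diameter.
Centre = midpoint of QR = (2.5, -7), r² = 81/4 = 20.25.

20.25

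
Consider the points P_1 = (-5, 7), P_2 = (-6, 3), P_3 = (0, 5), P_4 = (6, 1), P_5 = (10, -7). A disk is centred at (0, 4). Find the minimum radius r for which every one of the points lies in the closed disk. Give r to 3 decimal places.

The required radius is the distance from (0, 4) to the farthest point.
Squared distances: 34, 37, 1, 45, 221.
Maximum is 221, attained at P_5.
r = √221 ≈ 14.866.

14.866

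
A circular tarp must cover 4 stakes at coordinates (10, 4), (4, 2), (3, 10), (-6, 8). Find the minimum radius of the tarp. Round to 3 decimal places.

The farthest pair is (10, 4)–(-6, 8) with squared distance 272. The circle on this segment as diameter has centre (2, 6) and r² = 272/4 = 68.
Check (4, 2): distance² to centre = 20 ≤ 68, so it lies inside.
All remaining points lie in this disk, and no smaller disk contains both endpoints, so this is the minimum enclosing circle.
r = √68 ≈ 8.246.

8.246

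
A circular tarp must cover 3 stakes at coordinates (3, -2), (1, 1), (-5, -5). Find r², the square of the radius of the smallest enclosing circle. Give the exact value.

18.98

Call the three points A, B, C in the order given.
Side lengths²: AB² = 13, AC² = 73, BC² = 72.
Since AC² = 73 < 72 + 13 = 85, the triangle is acute, so the smallest enclosing circle is the circumcircle.
Circumcentre = (-1.3, -2.7), r² = 18.98.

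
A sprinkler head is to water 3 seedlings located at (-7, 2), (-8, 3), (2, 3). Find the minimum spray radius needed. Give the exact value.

Call the three points A, B, C in the order given.
Side lengths²: AB² = 2, AC² = 82, BC² = 100.
Since BC² = 100 ≥ 82 + 2 = 84, the angle opposite BC is not acute, so the smallest enclosing circle has BC as diameter.
Centre = midpoint of BC = (-3, 3), r² = 100/4 = 25.
r = √25 = 5.

5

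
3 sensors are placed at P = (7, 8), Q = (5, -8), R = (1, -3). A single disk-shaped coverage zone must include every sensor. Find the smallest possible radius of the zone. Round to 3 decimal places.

Side lengths²: PQ² = 260, PR² = 157, QR² = 41.
Since PQ² = 260 ≥ 157 + 41 = 198, the angle opposite PQ is not acute, so the smallest enclosing circle has PQ as diameter.
Centre = midpoint of PQ = (6, 0), r² = 260/4 = 65.
r = √65 ≈ 8.062.

8.062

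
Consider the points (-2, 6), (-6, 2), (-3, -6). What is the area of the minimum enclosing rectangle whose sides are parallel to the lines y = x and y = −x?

71.5

In coordinates u = x + y, v = x − y the rectangle is axis-aligned; the map (x,y)→(u,v) scales areas by 2.
u-values: 4, -4, -9; range = 4 − (-9) = 13.
v-values: -8, -8, 3; range = 3 − (-8) = 11.
Area = (13 × 11) / 2 = 71.5.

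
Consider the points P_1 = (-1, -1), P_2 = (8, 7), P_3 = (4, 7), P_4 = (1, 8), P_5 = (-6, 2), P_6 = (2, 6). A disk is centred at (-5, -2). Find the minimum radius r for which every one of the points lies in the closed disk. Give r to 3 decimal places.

15.811

The required radius is the distance from (-5, -2) to the farthest point.
Squared distances: 17, 250, 162, 136, 17, 113.
Maximum is 250, attained at P_2.
r = √250 ≈ 15.811.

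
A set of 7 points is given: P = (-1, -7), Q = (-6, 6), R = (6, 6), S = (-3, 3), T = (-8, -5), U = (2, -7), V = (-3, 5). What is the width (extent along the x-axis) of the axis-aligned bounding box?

max x = 6, min x = -8, so width = 14.

14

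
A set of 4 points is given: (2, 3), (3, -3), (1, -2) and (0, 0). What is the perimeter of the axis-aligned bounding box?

Width = max x − min x = 3 − 0 = 3.
Height = max y − min y = 3 − (-3) = 6.
Perimeter = 2(3 + 6) = 18.

18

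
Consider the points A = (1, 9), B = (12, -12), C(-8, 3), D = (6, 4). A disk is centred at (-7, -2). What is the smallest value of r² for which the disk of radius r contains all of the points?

461

The required radius is the distance from (-7, -2) to the farthest point.
Squared distances: 185, 461, 26, 205.
Maximum is 461, attained at B.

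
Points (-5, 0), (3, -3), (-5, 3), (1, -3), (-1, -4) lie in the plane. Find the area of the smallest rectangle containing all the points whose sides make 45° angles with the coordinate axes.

35

In coordinates u = x + y, v = x − y the rectangle is axis-aligned; the map (x,y)→(u,v) scales areas by 2.
u-values: -5, 0, -2, -2, -5; range = 0 − (-5) = 5.
v-values: -5, 6, -8, 4, 3; range = 6 − (-8) = 14.
Area = (5 × 14) / 2 = 35.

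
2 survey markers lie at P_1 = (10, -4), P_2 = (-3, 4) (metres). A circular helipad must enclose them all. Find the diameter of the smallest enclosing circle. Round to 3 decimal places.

15.264

The smallest circle enclosing two points has them as diameter endpoints.
Centre = midpoint = (3.5, 0); r² = |P_1P_2|²/4 = 233/4 = 58.25.
Diameter = 2r = 2√(58.25) ≈ 15.264.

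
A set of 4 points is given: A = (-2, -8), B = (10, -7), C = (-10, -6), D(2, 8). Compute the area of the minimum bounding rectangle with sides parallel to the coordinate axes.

x ranges over [-10, 10], width 20.
y ranges over [-8, 8], height 16.
Area = 20 × 16 = 320.

320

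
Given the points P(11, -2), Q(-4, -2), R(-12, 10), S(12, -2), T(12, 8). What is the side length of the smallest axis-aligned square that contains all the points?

The bounding box has width 24 and height 12.
An axis-aligned square enclosing the set must have side ≥ max(width, height).
So the minimum side is max(24, 12) = 24.

24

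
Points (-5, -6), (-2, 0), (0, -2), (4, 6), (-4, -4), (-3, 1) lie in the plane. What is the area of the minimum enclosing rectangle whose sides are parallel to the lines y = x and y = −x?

63

In coordinates u = x + y, v = x − y the rectangle is axis-aligned; the map (x,y)→(u,v) scales areas by 2.
u-values: -11, -2, -2, 10, -8, -2; range = 10 − (-11) = 21.
v-values: 1, -2, 2, -2, 0, -4; range = 2 − (-4) = 6.
Area = (21 × 6) / 2 = 63.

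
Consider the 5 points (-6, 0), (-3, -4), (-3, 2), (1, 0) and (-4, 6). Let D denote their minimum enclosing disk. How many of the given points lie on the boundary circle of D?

2

The farthest pair is (-3, -4)–(-4, 6) with squared distance 101. The circle on this segment as diameter has centre (-3.5, 1) and r² = 101/4 = 25.25.
Check (-6, 0): distance² to centre = 7.25 ≤ 25.25, so it lies inside.
All remaining points lie in this disk, and no smaller disk contains both endpoints, so this is the minimum enclosing circle.
The points at distance exactly r from the centre are (-3, -4), (-4, 6) — 2 points.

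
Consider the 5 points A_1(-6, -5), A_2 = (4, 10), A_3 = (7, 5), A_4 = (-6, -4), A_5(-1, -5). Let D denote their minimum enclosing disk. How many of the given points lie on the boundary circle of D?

By Welzl's lemma the MEC is supported by two points (diametrically opposite) or three points (on a circumcircle).
The farthest pair is A_1–A_2 with squared distance 325. The circle on this segment as diameter has centre (-1, 2.5) and r² = 325/4 = 81.25.
Check A_3: distance² to centre = 70.25 ≤ 81.25, so it lies inside.
All remaining points lie in this disk, and no smaller disk contains both endpoints, so this is the minimum enclosing circle.
The points at distance exactly r from the centre are A_1, A_2 — 2 points.

2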